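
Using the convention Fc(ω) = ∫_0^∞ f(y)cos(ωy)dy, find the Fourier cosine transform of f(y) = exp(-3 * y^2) sqrt(3) * sqrt(pi) * exp(-ω^2/12)/6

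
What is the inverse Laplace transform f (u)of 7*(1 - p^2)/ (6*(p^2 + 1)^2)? -7*u*cos (u)/6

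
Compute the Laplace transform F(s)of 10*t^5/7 1200/(7*s^6)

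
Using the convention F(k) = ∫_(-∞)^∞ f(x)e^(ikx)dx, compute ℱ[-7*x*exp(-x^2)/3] -7*I*sqrt(pi)*k*exp(-k^2/4)/6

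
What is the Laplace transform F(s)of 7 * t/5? 7/(5 * s^2)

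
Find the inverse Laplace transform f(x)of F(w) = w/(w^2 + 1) cos(x)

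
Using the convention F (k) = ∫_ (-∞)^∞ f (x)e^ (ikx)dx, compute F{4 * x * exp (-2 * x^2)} sqrt (2) * I * sqrt (pi) * k * exp (-k^2/8)/2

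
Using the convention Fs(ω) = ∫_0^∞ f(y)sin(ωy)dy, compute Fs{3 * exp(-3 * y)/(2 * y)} 3 * atan(ω/3)/2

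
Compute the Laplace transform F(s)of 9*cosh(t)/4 9*s/(4*(s^2-1))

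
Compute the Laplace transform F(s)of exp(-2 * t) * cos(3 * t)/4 (s + 2)/(4 * ((s + 2)^2 + 9))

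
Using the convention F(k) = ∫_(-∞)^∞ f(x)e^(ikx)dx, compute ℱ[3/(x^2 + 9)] pi*exp(-3*Abs(k))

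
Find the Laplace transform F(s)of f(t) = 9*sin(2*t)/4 9/(2*(s^2 + 4))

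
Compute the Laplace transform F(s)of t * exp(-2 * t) (s+2)^(-2)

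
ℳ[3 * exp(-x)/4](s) 3 * gamma(s)/4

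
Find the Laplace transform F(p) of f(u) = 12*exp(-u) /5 12/(5*(p+1) ) 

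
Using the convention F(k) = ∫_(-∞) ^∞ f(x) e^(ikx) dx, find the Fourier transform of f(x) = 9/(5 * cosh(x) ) 9 * pi/(5 * cosh(pi * k/2) ) 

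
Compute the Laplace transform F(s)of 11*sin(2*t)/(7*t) 11*atan(2/s)/7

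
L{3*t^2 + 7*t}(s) 7/s^2 + 6/s^3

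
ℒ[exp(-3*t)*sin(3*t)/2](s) 3/(2*((s + 3)^2 + 9))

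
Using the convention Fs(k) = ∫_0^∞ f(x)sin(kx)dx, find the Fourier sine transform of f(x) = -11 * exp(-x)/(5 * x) -11 * atan(k)/5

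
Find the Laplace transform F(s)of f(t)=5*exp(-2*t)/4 5/(4*(s + 2))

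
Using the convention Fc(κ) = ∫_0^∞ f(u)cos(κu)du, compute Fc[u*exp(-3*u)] (9 - κ^2)/(κ^2 + 9)^2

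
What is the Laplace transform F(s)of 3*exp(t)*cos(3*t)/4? 3*(s - 1)/(4*((s - 1)^2 + 9))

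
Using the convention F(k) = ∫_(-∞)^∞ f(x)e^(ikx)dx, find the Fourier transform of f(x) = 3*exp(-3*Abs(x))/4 9/(2*(k^2 + 9))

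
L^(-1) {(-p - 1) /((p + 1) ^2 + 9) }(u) -exp(-u) * cos(3 * u) 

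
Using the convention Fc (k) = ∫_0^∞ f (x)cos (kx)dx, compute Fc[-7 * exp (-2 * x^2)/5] -7 * sqrt (2) * sqrt (pi) * exp (-k^2/8)/20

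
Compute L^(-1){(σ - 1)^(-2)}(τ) τ*exp(τ)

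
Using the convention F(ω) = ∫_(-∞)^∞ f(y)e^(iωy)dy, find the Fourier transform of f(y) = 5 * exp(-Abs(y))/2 5/(ω^2+1)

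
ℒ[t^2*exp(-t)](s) 2/(s + 1)^3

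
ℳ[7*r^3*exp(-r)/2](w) 7*gamma(w+3)/2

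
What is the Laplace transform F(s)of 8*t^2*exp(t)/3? 16/(3*(s - 1)^3)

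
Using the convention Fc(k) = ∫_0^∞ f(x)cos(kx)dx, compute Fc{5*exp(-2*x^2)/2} 5*sqrt(2)*sqrt(pi)*exp(-k^2/8)/8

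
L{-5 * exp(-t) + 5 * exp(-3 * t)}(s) 5/(s + 3)-5/(s + 1)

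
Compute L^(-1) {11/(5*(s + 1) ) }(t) 11*exp(-t) /5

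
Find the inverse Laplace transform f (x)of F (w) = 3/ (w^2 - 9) sinh (3*x)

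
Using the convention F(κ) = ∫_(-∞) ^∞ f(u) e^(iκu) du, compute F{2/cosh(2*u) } pi/cosh(pi*κ/4) 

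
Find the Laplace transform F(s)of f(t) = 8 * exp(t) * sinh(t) 8/(s * (s - 2))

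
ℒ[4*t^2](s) 8/s^3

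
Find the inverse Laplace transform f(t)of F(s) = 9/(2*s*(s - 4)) 9*exp(2*t)*sinh(2*t)/4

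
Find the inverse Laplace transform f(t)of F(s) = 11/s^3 11*t^2/2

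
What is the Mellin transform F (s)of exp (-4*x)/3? gamma (s)/ (3*4^s)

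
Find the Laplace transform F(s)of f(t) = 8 8/s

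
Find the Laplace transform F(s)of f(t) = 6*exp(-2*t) 6/(s + 2)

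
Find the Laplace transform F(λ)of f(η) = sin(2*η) 2/(λ^2+4)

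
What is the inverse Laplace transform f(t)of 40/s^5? 5*t^4/3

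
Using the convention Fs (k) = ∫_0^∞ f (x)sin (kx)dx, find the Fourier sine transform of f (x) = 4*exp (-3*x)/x 4*atan (k/3)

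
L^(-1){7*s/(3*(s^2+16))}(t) 7*cos(4*t)/3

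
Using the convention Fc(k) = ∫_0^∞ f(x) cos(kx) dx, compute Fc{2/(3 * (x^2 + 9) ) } pi * exp(-3 * k) /9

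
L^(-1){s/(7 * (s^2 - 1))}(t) cosh(t)/7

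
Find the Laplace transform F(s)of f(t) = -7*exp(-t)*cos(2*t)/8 7*(-s - 1)/(8*((s + 1)^2 + 4))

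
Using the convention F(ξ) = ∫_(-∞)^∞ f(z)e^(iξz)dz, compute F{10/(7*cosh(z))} 10*pi/(7*cosh(pi*ξ/2))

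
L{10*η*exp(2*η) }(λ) 10/(λ - 2) ^2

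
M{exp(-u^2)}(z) gamma(z/2)/2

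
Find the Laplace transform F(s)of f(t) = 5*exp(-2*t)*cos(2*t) 5*(s + 2)/((s + 2)^2 + 4)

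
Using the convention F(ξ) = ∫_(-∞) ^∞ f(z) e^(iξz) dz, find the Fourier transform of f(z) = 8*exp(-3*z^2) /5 8*sqrt(3)*sqrt(pi)*exp(-ξ^2/12) /15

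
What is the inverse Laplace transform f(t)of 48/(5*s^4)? 8*t^3/5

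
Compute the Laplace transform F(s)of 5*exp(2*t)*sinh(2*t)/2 5/(s*(s - 4))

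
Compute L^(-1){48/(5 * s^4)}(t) 8 * t^3/5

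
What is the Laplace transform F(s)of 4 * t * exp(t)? 4/(s - 1)^2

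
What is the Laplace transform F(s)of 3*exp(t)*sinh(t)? 3/(s*(s - 2))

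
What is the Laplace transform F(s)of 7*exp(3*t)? 7/(s - 3)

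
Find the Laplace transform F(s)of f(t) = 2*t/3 2/(3*s^2)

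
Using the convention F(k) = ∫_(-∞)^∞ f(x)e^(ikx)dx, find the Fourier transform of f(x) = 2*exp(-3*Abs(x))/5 12/(5*(k^2 + 9))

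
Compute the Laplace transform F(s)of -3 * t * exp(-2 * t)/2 -3/(2 * (s + 2)^2)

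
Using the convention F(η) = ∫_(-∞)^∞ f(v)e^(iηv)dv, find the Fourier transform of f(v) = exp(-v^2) sqrt(pi) * exp(-η^2/4)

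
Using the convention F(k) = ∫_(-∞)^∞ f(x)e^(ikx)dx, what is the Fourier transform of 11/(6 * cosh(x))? 11 * pi/(6 * cosh(pi * k/2))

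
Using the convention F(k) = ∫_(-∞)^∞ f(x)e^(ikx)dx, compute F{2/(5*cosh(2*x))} pi/(5*cosh(pi*k/4))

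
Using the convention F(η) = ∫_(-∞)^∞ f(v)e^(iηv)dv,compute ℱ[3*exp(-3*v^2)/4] sqrt(3)*sqrt(pi)*exp(-η^2/12)/4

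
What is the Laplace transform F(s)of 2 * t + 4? 4/s + 2/s^2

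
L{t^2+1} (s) 1/s+2/s^3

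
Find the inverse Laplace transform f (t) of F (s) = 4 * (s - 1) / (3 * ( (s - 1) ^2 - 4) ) 4 * exp (t) * cosh (2 * t) /3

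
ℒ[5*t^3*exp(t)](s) 30/(s - 1)^4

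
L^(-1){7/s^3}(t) 7*t^2/2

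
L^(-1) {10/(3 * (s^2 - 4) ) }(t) 5 * sinh(2 * t) /3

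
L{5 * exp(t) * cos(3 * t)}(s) 5 * (s - 1)/((s - 1)^2 + 9)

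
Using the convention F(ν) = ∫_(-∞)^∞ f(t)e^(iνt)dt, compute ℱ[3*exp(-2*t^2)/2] 3*sqrt(2)*sqrt(pi)*exp(-ν^2/8)/4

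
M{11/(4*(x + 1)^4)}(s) 11*gamma(s)*gamma(4 - s)/24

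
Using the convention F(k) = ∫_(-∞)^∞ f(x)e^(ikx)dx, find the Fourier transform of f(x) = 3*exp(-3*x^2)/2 sqrt(3)*sqrt(pi)*exp(-k^2/12)/2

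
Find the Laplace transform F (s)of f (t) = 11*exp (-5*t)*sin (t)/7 11/ (7*( (s + 5)^2 + 1))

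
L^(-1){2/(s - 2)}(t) 2*exp(2*t)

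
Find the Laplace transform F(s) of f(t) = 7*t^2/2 7/s^3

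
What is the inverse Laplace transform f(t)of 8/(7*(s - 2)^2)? 8*t*exp(2*t)/7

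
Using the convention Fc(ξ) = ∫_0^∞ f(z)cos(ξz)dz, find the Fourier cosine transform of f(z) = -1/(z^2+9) -pi * exp(-3 * ξ)/6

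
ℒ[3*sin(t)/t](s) 3*atan(1/s)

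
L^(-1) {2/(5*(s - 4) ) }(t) 2*exp(4*t) /5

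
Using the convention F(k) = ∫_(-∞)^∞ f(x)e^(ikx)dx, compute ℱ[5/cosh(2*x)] 5*pi/(2*cosh(pi*k/4))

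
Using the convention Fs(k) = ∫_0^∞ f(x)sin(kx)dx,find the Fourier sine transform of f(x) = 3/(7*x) 3*pi/14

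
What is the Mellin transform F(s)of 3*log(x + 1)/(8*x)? -3*pi*csc(pi*s)/(8*s - 8)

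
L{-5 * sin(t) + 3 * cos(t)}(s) 3 * s/(s^2 + 1) - 5/(s^2 + 1)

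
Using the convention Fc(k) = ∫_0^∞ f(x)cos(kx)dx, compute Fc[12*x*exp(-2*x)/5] 12*(4 - k^2)/(5*(k^2 + 4)^2)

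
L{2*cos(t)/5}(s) 2*s/(5*(s^2 + 1))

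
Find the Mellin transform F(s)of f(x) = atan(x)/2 -pi*sec(pi*s/2)/(4*s)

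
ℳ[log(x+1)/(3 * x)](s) -pi * csc(pi * s)/(3 * s - 3)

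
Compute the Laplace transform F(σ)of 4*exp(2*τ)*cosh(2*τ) 4*(σ - 2)/(σ*(σ - 4))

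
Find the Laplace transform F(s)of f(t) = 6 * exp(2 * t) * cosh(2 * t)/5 6 * (s - 2)/(5 * s * (s - 4))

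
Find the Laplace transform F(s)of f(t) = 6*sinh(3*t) 18/(s^2 - 9)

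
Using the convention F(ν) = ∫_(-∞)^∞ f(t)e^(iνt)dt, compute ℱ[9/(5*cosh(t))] 9*pi/(5*cosh(pi*ν/2))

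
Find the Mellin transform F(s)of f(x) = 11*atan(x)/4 -11*pi*sec(pi*s/2)/(8*s)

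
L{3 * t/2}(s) 3/(2 * s^2) 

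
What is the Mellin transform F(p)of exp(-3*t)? gamma(p)/3^p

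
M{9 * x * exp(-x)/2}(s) 9 * gamma(s+1)/2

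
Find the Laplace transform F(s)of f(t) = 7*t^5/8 105/s^6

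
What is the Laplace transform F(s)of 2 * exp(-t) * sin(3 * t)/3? 2/((s + 1)^2 + 9)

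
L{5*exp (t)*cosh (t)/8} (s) 5*(s - 1)/ (8*s*(s - 2))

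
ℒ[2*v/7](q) 2/(7*q^2)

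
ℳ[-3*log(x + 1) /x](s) 3*pi*csc(pi*s) /(s - 1) 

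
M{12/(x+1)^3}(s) 6*pi*(s - 2)*(s - 1)/sin(pi*s)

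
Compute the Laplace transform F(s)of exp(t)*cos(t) (s - 1)/((s - 1)^2 + 1)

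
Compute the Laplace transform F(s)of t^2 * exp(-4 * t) 2/(s+4)^3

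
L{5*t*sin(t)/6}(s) 5*s/(3*(s^2 + 1)^2)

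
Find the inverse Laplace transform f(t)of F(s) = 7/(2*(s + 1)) 7*exp(-t)/2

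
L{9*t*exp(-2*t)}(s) 9/(s + 2)^2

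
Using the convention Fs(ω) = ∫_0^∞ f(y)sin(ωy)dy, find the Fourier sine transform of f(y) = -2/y -pi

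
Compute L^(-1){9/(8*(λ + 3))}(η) 9*exp(-3*η)/8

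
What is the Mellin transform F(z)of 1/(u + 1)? pi*csc(pi*z)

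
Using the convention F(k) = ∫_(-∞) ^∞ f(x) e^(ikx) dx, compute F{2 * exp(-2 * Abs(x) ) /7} 8/(7 * (k^2 + 4) ) 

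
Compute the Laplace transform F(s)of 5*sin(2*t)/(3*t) 5*atan(2/s)/3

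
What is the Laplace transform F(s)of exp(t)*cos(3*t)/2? (s - 1)/(2*((s - 1)^2 + 9))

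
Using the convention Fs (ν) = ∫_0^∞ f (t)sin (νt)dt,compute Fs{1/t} pi/2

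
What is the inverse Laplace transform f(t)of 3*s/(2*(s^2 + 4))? 3*cos(2*t)/2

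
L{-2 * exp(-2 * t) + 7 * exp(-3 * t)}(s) 7/(s + 3) - 2/(s + 2)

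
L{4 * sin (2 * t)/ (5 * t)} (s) 4 * atan (2/s)/5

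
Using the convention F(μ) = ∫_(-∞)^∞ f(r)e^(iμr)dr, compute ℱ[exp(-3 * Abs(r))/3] 2/(μ^2 + 9)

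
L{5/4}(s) 5/(4*s)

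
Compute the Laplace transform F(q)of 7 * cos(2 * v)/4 7 * q/(4 * (q^2 + 4))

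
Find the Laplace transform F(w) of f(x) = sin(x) 1/(w^2 + 1) 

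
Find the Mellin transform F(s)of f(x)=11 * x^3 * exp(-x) 11 * gamma(s + 3)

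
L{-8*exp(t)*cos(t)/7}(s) 8*(1 - s)/(7*((s - 1)^2+1))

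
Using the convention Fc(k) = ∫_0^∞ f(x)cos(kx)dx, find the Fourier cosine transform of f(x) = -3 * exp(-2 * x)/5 -6/(5 * k^2 + 20)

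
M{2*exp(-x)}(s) 2*gamma(s)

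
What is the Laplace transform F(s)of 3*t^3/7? 18/(7*s^4)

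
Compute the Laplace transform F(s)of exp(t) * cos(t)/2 (s - 1)/(2 * ((s - 1)^2 + 1))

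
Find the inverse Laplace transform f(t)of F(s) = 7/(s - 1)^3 7*t^2*exp(t)/2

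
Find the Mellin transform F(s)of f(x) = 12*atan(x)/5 -6*pi*sec(pi*s/2)/(5*s)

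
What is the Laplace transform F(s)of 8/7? 8/(7*s)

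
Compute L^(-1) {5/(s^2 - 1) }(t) 5 * sinh(t) 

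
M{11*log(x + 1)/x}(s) -11*pi*csc(pi*s)/(s - 1)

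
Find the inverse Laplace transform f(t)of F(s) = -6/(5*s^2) -6*t/5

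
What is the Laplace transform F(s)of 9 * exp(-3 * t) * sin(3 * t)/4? 27/(4 * ((s + 3)^2 + 9))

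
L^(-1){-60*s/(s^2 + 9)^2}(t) -10*t*sin(3*t)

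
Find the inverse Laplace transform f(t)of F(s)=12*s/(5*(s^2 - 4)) 12*cosh(2*t)/5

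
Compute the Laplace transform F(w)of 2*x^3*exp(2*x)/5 12/(5*(w - 2)^4)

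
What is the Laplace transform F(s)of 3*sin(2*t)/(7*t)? 3*atan(2/s)/7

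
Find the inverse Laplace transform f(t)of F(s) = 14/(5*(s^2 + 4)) 7*sin(2*t)/5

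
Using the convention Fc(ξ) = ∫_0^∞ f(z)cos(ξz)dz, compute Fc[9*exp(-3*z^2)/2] 3*sqrt(3)*sqrt(pi)*exp(-ξ^2/12)/4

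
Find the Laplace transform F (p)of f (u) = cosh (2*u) p/ (p^2 - 4)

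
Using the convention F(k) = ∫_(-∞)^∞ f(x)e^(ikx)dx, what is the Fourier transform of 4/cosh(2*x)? 2*pi/cosh(pi*k/4)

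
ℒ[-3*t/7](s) -3/(7*s^2) 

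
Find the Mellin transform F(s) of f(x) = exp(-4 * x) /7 gamma(s) /(7 * 4^s) 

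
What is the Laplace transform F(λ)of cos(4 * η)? λ/(λ^2 + 16)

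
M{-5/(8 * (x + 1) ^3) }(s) -5 * pi * (s - 2) * (s - 1) /(16 * sin(pi * s) ) 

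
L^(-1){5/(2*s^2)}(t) 5*t/2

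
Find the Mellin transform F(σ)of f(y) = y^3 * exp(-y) gamma(σ + 3)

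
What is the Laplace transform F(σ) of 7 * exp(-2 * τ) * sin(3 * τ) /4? 21/(4 * ((σ + 2) ^2 + 9) ) 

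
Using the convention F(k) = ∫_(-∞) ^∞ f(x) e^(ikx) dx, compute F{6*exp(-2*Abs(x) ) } 24/(k^2+4) 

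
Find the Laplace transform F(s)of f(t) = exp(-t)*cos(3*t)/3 (s + 1)/(3*((s + 1)^2 + 9))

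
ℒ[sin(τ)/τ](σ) atan(1/σ)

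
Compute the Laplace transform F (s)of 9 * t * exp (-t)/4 9/ (4 * (s + 1)^2)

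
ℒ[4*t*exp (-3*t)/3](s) 4/ (3*(s+3)^2)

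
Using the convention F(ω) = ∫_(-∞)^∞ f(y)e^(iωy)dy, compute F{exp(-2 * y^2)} sqrt(2) * sqrt(pi) * exp(-ω^2/8)/2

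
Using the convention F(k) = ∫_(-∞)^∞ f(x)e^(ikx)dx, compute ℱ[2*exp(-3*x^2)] 2*sqrt(3)*sqrt(pi)*exp(-k^2/12)/3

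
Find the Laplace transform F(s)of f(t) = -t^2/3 -2/(3*s^3)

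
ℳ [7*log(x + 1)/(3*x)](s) -7*pi*csc(pi*s)/(3*s - 3)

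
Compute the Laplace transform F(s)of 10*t 10/s^2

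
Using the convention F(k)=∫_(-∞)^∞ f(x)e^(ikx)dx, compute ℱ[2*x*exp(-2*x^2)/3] sqrt(2)*I*sqrt(pi)*k*exp(-k^2/8)/12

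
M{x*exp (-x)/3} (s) gamma (s + 1)/3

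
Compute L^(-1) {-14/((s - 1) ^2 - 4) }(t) -7 * exp(t) * sinh(2 * t) 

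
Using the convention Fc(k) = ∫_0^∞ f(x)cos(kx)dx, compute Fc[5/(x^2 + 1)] 5*pi*exp(-k)/2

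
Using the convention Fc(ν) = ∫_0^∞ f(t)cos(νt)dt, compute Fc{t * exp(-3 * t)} (9 - ν^2)/(ν^2 + 9)^2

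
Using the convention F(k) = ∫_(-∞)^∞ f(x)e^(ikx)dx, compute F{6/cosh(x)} 6*pi/cosh(pi*k/2)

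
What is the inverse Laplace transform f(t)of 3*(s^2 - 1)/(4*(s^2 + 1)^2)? 3*t*cos(t)/4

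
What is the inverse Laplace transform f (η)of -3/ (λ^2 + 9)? -sin (3*η)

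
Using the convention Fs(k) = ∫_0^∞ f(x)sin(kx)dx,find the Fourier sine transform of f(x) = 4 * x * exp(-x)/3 8 * k/(3 * (k^2 + 1)^2)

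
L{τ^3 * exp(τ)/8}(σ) 3/(4 * (σ - 1)^4)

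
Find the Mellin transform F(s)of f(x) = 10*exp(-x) 10*gamma(s)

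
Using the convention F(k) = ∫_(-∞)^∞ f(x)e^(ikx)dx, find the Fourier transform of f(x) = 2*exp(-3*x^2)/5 2*sqrt(3)*sqrt(pi)*exp(-k^2/12)/15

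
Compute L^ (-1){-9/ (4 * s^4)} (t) -3 * t^3/8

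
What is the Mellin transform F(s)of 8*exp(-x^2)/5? 4*gamma(s/2)/5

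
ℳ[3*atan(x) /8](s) -3*pi*sec(pi*s/2) /(16*s) 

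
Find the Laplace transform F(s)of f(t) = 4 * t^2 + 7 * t 7/s^2 + 8/s^3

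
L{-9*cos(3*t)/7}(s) -9*s/(7*s^2 + 63)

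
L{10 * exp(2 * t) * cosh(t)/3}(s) 10 * (s - 2)/(3 * ((s - 2)^2 - 1))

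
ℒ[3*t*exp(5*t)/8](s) 3/(8*(s - 5)^2)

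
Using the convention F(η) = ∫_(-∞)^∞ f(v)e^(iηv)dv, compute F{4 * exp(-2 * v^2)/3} 2 * sqrt(2) * sqrt(pi) * exp(-η^2/8)/3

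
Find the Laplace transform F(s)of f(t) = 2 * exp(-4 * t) 2/(s + 4)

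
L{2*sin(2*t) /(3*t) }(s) 2*atan(2/s) /3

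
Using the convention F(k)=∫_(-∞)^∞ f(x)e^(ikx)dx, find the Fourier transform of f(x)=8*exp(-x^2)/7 8*sqrt(pi)*exp(-k^2/4)/7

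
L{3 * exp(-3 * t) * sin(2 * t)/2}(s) 3/((s + 3)^2 + 4)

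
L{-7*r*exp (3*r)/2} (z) -7/ (2*(z - 3)^2)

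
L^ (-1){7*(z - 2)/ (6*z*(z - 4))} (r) 7*exp (2*r)*cosh (2*r)/6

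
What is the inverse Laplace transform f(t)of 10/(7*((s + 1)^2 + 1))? 10*exp(-t)*sin(t)/7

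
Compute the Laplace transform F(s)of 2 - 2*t 2/s - 2/s^2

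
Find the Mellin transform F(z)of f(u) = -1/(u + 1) -pi*csc(pi*z)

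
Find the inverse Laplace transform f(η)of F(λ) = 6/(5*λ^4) η^3/5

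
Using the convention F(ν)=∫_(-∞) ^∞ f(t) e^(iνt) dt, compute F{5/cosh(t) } 5 * pi/cosh(pi * ν/2) 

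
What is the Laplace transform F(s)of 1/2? 1/(2*s)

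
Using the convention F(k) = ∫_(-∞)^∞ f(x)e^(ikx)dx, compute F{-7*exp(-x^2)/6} -7*sqrt(pi)*exp(-k^2/4)/6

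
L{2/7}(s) 2/(7*s)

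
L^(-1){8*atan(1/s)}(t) 8*sin(t)/t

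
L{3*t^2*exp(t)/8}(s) 3/(4*(s - 1)^3)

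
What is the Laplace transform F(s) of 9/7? 9/(7*s) 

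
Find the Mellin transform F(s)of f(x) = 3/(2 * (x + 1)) 3 * pi * csc(pi * s)/2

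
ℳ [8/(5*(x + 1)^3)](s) 4*pi*(s - 2)*(s - 1)/(5*sin(pi*s))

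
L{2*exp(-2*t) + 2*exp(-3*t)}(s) 2/(s + 3) + 2/(s + 2)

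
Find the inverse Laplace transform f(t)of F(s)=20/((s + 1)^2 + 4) 10 * exp(-t) * sin(2 * t)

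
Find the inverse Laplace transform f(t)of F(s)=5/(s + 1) 5*exp(-t)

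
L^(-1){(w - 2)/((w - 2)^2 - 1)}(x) exp(2*x)*cosh(x)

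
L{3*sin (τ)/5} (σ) 3/ (5*(σ^2+1))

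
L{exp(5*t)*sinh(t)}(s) 1/((s - 5)^2 - 1)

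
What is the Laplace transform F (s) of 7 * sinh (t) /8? 7/ (8 * (s^2 - 1) ) 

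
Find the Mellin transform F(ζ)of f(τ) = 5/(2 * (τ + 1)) 5 * pi * csc(pi * ζ)/2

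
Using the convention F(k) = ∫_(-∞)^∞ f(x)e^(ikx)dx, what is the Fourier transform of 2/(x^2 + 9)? 2*pi*exp(-3*Abs(k))/3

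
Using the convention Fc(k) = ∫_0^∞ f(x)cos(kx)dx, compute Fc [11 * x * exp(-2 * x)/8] 11 * (4 - k^2)/(8 * (k^2 + 4)^2)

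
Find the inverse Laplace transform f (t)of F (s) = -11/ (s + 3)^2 -11 * t * exp (-3 * t)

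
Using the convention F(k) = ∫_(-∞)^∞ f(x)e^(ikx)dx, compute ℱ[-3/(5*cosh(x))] -3*pi/(5*cosh(pi*k/2))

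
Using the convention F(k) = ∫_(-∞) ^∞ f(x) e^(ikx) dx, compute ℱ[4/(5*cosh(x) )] 4*pi/(5*cosh(pi*k/2) ) 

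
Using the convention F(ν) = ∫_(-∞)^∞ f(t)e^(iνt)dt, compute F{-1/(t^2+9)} -pi*exp(-3*Abs(ν))/3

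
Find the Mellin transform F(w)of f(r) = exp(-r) gamma(w)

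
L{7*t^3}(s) 42/s^4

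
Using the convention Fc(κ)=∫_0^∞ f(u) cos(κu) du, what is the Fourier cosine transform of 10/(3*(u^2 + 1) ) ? 5*pi*exp(-κ) /3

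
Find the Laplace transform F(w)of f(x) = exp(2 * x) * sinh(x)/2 1/(2 * ((w - 2)^2 - 1))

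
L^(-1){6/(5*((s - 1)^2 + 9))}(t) 2*exp(t)*sin(3*t)/5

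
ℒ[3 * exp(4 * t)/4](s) 3/(4 * (s - 4))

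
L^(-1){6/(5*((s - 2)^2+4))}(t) 3*exp(2*t)*sin(2*t)/5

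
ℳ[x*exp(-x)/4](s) gamma(s + 1)/4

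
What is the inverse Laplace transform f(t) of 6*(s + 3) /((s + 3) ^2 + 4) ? 6*exp(-3*t)*cos(2*t) 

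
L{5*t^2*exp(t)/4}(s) 5/(2*(s - 1)^3)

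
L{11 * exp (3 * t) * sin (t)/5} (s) 11/ (5 * ( (s - 3)^2+1))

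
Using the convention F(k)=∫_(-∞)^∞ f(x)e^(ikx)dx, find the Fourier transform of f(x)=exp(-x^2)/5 sqrt(pi)*exp(-k^2/4)/5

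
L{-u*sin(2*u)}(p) -4*p/(p^2 + 4)^2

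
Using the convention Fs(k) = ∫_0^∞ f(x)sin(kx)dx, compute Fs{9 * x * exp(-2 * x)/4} 9 * k/(k^2 + 4)^2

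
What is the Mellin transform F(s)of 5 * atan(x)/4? -5 * pi * sec(pi * s/2)/(8 * s)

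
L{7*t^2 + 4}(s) 14/s^3 + 4/s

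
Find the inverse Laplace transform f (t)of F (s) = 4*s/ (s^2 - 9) 4*cosh (3*t)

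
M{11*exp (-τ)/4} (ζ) 11*gamma (ζ)/4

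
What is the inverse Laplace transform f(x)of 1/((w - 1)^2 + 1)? exp(x)*sin(x)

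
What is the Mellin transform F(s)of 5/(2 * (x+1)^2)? -5 * pi * (s - 1)/(2 * sin(pi * s))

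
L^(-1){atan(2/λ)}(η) sin(2 * η)/η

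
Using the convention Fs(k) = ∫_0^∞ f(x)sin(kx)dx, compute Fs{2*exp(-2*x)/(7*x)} 2*atan(k/2)/7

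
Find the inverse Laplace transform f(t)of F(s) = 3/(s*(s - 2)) 3*exp(t)*sinh(t)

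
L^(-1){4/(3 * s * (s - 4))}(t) 2 * exp(2 * t) * sinh(2 * t)/3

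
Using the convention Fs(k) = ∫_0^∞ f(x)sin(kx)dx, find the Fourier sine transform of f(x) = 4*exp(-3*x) 4*k/(k^2 + 9)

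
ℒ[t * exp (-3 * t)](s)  (s+3)^ (-2)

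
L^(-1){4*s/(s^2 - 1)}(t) 4*cosh(t)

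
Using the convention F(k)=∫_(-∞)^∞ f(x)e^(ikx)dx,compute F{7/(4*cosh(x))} 7*pi/(4*cosh(pi*k/2))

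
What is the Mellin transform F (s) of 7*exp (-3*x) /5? 7*gamma (s) / (5*3^s) 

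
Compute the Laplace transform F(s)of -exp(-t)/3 -1/(3*s + 3)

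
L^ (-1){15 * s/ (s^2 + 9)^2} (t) 5 * t * sin (3 * t)/2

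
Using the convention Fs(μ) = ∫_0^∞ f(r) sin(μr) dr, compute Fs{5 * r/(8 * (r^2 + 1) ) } 5 * pi * exp(-μ) /16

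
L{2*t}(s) 2/s^2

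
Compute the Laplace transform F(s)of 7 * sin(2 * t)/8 7/(4 * (s^2 + 4))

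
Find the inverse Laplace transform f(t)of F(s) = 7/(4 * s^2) 7 * t/4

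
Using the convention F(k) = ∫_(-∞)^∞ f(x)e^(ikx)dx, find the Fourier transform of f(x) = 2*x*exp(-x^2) I*sqrt(pi)*k*exp(-k^2/4)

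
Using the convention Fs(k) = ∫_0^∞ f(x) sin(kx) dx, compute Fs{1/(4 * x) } pi/8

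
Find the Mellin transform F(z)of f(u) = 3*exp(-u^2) 3*gamma(z/2)/2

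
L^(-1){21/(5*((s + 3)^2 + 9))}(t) 7*exp(-3*t)*sin(3*t)/5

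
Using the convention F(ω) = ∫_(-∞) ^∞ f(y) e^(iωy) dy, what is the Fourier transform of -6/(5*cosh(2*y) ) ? -3*pi/(5*cosh(pi*ω/4) ) 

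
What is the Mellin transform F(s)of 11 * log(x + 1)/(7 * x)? -11 * pi * csc(pi * s)/(7 * s - 7)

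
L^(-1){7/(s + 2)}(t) 7*exp(-2*t)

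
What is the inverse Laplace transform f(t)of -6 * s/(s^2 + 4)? -6 * cos(2 * t)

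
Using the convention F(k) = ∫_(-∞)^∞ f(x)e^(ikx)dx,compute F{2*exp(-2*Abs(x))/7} 8/(7*(k^2 + 4))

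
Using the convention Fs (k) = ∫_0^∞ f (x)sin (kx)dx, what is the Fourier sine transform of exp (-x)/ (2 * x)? atan (k)/2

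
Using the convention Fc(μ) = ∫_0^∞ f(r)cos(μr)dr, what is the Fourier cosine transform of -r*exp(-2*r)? (μ^2-4)/(μ^2 + 4)^2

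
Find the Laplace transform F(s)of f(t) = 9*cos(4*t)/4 9*s/(4*(s^2 + 16))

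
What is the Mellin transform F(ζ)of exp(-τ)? gamma(ζ)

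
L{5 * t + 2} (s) 2/s + 5/s^2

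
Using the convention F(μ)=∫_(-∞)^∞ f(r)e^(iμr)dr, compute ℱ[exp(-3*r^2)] sqrt(3)*sqrt(pi)*exp(-μ^2/12)/3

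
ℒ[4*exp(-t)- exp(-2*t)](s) 4/(s+1) - 1/(s+2)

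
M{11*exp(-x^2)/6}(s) 11*gamma(s/2)/12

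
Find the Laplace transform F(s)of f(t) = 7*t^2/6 7/(3*s^3)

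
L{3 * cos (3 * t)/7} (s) 3 * s/ (7 * (s^2 + 9))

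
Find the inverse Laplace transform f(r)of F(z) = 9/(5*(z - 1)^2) 9*r*exp(r)/5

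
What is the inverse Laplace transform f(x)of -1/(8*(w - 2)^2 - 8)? -exp(2*x)*sinh(x)/8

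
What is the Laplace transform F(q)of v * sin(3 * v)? 6 * q/(q^2 + 9)^2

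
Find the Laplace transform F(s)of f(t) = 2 2/s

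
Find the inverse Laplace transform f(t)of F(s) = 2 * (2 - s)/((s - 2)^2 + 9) -2 * exp(2 * t) * cos(3 * t)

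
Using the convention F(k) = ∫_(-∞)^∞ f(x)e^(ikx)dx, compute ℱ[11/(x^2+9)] 11*pi*exp(-3*Abs(k))/3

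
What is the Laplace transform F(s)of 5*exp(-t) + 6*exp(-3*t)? 6/(s + 3) + 5/(s + 1)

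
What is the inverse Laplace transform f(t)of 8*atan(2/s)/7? 8*sin(2*t)/(7*t)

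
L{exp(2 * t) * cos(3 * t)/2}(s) (s - 2)/(2 * ((s - 2)^2 + 9))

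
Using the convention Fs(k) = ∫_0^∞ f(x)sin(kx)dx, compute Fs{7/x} 7*pi/2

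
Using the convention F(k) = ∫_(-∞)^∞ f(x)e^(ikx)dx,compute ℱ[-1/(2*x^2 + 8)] -pi*exp(-2*Abs(k))/4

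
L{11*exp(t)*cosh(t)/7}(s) 11*(s - 1)/(7*s*(s - 2))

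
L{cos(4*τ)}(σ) σ/(σ^2+16)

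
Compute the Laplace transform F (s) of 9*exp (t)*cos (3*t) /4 9*(s - 1) / (4*( (s - 1) ^2 + 9) ) 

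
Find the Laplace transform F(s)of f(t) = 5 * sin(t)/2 5/(2 * (s^2 + 1))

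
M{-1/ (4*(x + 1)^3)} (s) -pi*(s - 2)*(s - 1)/ (8*sin (pi*s))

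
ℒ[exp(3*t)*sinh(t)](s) 1/((s - 3)^2 - 1)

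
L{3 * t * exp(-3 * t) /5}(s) 3/(5 * (s + 3) ^2) 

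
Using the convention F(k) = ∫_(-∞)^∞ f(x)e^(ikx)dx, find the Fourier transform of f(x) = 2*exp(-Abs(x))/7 4/(7*(k^2+1))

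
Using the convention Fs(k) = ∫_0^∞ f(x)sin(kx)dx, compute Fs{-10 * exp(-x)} -10 * k/(k^2 + 1)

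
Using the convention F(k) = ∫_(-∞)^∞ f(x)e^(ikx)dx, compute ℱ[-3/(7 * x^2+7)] -3 * pi * exp(-Abs(k))/7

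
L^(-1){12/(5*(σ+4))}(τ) 12*exp(-4*τ)/5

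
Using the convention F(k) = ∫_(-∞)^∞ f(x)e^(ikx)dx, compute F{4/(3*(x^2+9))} 4*pi*exp(-3*Abs(k))/9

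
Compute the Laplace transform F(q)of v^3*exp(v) 6/(q - 1)^4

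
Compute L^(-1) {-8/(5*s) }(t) -8/5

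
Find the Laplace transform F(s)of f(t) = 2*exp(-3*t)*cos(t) 2*(s + 3)/((s + 3)^2 + 1)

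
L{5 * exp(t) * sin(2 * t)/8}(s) 5/(4 * ((s - 1)^2 + 4))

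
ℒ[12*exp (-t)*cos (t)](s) 12*(s + 1)/ ( (s + 1)^2 + 1)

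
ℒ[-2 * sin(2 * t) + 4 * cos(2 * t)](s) 4 * s/(s^2 + 4) - 4/(s^2 + 4)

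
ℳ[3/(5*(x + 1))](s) 3*pi*csc(pi*s)/5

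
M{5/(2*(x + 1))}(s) 5*pi*csc(pi*s)/2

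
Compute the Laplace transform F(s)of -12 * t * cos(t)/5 12 * (1 - s^2)/(5 * (s^2 + 1)^2)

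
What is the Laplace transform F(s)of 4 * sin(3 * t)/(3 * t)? 4 * atan(3/s)/3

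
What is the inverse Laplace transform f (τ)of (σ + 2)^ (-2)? τ * exp (-2 * τ)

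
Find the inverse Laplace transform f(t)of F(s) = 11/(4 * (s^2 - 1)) 11 * sinh(t)/4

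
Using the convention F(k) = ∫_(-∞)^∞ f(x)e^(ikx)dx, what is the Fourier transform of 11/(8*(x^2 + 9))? 11*pi*exp(-3*Abs(k))/24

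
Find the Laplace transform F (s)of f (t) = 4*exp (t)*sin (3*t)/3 4/ ( (s - 1)^2 + 9)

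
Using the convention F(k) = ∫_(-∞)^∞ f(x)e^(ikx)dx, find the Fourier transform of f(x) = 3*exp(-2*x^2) 3*sqrt(2)*sqrt(pi)*exp(-k^2/8)/2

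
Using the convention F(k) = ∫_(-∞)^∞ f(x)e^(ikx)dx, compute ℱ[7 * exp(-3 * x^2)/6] 7 * sqrt(3) * sqrt(pi) * exp(-k^2/12)/18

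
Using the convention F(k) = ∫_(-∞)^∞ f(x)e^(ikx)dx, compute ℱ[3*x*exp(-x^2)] 3*I*sqrt(pi)*k*exp(-k^2/4)/2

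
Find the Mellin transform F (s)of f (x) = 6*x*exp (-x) 6*gamma (s + 1)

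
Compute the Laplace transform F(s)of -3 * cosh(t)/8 -3 * s/(8 * s^2-8)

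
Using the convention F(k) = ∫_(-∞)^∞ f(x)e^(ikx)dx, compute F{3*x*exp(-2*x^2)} 3*sqrt(2)*I*sqrt(pi)*k*exp(-k^2/8)/8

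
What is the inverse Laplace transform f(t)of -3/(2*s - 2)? -3*exp(t)/2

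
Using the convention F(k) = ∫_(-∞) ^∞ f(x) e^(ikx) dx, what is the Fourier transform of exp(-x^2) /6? sqrt(pi) * exp(-k^2/4) /6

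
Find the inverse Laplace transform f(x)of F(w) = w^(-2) x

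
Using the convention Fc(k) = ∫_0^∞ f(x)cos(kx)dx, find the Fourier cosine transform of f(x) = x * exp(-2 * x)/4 (4 - k^2)/(4 * (k^2 + 4)^2)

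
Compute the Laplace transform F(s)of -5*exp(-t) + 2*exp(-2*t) 2/(s + 2) - 5/(s + 1)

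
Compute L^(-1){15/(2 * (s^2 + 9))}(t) 5 * sin(3 * t)/2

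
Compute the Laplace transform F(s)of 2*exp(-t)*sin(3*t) 6/((s + 1)^2 + 9)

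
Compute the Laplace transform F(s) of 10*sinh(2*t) 20/(s^2-4) 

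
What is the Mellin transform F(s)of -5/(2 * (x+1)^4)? 5 * pi * (s - 3) * (s - 2) * (s - 1)/(12 * sin(pi * s))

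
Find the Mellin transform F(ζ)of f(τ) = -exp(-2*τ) -gamma(ζ)/2^ζ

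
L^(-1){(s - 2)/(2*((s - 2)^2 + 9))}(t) exp(2*t)*cos(3*t)/2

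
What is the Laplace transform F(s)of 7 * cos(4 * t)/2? 7 * s/(2 * (s^2 + 16))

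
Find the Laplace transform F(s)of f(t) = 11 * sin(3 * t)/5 33/(5 * (s^2+9))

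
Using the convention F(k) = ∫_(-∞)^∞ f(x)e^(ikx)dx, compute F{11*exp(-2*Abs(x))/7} 44/(7*(k^2 + 4))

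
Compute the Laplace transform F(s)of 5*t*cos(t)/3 5*(s^2-1)/(3*(s^2+1)^2)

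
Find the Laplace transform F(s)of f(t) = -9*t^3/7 -54/(7*s^4)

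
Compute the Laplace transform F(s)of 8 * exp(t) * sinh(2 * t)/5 16/(5 * ((s - 1)^2 - 4))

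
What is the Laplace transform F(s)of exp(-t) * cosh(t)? (s + 1)/(s * (s + 2))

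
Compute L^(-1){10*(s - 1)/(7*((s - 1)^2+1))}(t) 10*exp(t)*cos(t)/7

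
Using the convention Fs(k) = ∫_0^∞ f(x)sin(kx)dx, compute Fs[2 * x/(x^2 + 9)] pi * exp(-3 * k)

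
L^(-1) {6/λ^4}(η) η^3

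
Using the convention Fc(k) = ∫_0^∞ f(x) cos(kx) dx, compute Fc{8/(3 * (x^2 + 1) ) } 4 * pi * exp(-k) /3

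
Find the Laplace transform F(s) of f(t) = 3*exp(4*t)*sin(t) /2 3/(2*((s - 4) ^2 + 1) ) 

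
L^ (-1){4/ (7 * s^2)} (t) 4 * t/7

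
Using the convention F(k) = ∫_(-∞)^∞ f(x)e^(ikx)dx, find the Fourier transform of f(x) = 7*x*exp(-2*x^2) 7*sqrt(2)*I*sqrt(pi)*k*exp(-k^2/8)/8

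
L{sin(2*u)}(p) 2/(p^2+4)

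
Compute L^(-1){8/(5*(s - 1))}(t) 8*exp(t)/5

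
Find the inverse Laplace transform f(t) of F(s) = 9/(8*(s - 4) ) 9*exp(4*t) /8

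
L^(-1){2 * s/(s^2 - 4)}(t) 2 * cosh(2 * t)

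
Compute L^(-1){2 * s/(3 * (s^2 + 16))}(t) 2 * cos(4 * t)/3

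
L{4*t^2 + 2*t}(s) 2/s^2 + 8/s^3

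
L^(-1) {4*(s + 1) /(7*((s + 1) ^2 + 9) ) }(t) 4*exp(-t)*cos(3*t) /7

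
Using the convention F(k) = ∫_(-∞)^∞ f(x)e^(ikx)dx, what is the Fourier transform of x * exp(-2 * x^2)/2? sqrt(2) * I * sqrt(pi) * k * exp(-k^2/8)/16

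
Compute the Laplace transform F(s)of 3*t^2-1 6/s^3-1/s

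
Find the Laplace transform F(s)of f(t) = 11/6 11/(6 * s)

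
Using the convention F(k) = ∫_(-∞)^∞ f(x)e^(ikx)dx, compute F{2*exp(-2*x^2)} sqrt(2)*sqrt(pi)*exp(-k^2/8)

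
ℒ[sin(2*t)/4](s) 1/(2*(s^2+4))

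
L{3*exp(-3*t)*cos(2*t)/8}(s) 3*(s + 3)/(8*((s + 3)^2 + 4))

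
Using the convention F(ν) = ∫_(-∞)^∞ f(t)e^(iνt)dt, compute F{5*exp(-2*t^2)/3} 5*sqrt(2)*sqrt(pi)*exp(-ν^2/8)/6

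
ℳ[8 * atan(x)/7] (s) -4 * pi * sec(pi * s/2)/(7 * s)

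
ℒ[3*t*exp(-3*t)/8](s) 3/(8*(s+3)^2)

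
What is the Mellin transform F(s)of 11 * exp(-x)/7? 11 * gamma(s)/7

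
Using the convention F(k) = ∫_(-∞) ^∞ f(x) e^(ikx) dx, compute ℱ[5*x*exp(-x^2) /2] 5*I*sqrt(pi)*k*exp(-k^2/4) /4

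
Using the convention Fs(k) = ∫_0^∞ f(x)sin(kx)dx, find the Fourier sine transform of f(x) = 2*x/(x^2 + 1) pi*exp(-k)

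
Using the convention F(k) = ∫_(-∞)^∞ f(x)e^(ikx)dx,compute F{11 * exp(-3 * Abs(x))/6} 11/(k^2 + 9)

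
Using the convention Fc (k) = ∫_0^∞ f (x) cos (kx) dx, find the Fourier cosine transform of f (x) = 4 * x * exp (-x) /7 4 * (1 - k^2) / (7 * (k^2 + 1) ^2) 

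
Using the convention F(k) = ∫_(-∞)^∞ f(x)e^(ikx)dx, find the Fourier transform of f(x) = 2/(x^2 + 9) 2 * pi * exp(-3 * Abs(k))/3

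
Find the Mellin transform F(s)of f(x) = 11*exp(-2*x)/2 11*gamma(s)/(2*2^s)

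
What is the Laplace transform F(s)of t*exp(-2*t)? (s + 2)^(-2)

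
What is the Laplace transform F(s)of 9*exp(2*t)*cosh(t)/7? 9*(s - 2)/(7*((s - 2)^2 - 1))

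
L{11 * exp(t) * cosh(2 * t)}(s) 11 * (s - 1)/((s - 1)^2-4)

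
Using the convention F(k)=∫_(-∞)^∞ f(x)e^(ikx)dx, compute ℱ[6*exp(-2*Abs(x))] 24/(k^2 + 4)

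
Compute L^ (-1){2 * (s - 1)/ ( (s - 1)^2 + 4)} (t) 2 * exp (t) * cos (2 * t)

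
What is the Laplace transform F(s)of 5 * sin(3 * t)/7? 15/(7 * (s^2+9))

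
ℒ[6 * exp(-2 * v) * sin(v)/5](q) 6/(5 * ((q + 2)^2 + 1))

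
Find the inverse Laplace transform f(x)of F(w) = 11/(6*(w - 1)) 11*exp(x)/6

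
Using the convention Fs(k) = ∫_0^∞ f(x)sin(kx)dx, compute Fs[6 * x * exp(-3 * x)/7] 36 * k/(7 * (k^2 + 9)^2)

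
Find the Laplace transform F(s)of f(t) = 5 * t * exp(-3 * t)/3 5/(3 * (s + 3)^2)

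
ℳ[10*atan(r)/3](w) -5*pi*sec(pi*w/2)/(3*w)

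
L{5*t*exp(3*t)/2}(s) 5/(2*(s - 3)^2)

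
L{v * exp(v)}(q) (q - 1)^(-2)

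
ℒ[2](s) 2/s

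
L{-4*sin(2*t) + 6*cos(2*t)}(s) 6*s/(s^2 + 4)-8/(s^2 + 4)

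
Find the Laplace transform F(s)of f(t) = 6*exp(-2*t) 6/(s + 2)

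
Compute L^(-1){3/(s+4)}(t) 3 * exp(-4 * t)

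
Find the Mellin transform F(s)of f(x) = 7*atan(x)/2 -7*pi*sec(pi*s/2)/(4*s)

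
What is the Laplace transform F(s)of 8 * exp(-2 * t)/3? 8/(3 * (s + 2))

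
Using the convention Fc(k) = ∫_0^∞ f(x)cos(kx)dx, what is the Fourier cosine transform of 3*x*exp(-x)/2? 3*(1 - k^2)/(2*(k^2+1)^2)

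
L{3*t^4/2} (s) 36/s^5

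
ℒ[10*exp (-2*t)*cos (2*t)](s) 10*(s + 2)/ ( (s + 2)^2 + 4)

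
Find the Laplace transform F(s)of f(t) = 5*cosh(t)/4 5*s/(4*(s^2 - 1))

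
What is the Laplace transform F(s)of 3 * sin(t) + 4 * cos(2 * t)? 4 * s/(s^2 + 4) + 3/(s^2 + 1)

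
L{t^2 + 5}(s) 5/s + 2/s^3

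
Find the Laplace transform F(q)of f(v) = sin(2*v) 2/(q^2 + 4)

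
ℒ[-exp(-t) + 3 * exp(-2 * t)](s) 3/(s + 2) - 1/(s + 1)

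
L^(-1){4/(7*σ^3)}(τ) 2*τ^2/7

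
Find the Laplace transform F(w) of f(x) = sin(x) 1/(w^2+1) 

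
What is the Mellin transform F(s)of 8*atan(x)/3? -4*pi*sec(pi*s/2)/(3*s)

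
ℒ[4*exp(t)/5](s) 4/(5*(s - 1))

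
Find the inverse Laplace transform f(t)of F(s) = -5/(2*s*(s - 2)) -5*exp(t)*sinh(t)/2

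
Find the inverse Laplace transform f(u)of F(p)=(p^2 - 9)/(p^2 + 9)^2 u*cos(3*u)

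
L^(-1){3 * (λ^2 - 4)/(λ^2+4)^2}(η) 3 * η * cos(2 * η)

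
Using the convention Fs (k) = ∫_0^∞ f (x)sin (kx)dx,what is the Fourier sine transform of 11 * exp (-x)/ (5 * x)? 11 * atan (k)/5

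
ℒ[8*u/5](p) 8/(5*p^2)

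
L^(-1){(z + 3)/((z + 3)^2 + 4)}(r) exp(-3 * r) * cos(2 * r)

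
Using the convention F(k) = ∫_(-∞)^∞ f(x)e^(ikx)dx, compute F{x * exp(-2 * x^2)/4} sqrt(2) * I * sqrt(pi) * k * exp(-k^2/8)/32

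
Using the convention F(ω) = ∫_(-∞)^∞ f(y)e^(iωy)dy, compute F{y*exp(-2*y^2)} sqrt(2)*I*sqrt(pi)*ω*exp(-ω^2/8)/8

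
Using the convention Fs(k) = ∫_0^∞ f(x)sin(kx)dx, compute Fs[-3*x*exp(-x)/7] -6*k/(7*(k^2 + 1)^2)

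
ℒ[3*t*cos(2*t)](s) 3*(s^2 - 4)/(s^2+4)^2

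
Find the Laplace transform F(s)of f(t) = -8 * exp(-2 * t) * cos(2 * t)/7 8 * (-s - 2)/(7 * ((s+2)^2+4))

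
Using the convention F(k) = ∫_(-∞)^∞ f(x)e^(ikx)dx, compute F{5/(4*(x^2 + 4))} 5*pi*exp(-2*Abs(k))/8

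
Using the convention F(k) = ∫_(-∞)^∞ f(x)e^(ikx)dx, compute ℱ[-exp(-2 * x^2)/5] -sqrt(2) * sqrt(pi) * exp(-k^2/8)/10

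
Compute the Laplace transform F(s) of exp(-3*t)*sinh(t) 1/((s+3) ^2 - 1) 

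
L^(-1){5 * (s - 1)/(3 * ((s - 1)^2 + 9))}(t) 5 * exp(t) * cos(3 * t)/3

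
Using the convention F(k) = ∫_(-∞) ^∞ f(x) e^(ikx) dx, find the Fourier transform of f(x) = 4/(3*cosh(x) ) 4*pi/(3*cosh(pi*k/2) ) 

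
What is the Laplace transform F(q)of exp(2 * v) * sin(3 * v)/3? 1/((q - 2)^2 + 9)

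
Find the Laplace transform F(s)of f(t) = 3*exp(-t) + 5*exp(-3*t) 5/(s + 3) + 3/(s + 1)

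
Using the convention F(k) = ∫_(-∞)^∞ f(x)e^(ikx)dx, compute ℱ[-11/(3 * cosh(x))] -11 * pi/(3 * cosh(pi * k/2))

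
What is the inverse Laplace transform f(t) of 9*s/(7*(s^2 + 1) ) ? 9*cos(t) /7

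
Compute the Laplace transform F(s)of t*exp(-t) (s + 1)^(-2)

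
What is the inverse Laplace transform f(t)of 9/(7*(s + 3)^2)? 9*t*exp(-3*t)/7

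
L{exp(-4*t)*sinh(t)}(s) 1/((s+4)^2 - 1)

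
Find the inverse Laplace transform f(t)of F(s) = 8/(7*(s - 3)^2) 8*t*exp(3*t)/7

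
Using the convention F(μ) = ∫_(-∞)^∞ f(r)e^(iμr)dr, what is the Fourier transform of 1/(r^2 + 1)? pi * exp(-Abs(μ))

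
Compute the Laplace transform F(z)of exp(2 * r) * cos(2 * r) (z - 2)/((z - 2)^2 + 4)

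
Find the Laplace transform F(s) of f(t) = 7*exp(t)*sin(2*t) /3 14/(3*((s - 1) ^2 + 4) ) 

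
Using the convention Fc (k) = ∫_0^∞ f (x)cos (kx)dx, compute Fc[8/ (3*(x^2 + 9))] 4*pi*exp (-3*k)/9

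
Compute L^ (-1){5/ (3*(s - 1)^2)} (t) 5*t*exp (t)/3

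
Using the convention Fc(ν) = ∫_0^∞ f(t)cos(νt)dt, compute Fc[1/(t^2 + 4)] pi*exp(-2*ν)/4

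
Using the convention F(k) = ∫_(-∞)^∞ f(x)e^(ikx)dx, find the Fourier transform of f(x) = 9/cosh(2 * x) 9 * pi/(2 * cosh(pi * k/4))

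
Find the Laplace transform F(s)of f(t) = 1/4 1/(4*s)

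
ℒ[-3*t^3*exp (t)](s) -18/ (s - 1)^4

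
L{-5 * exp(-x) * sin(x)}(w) -5/((w + 1)^2 + 1)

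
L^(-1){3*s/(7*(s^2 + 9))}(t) 3*cos(3*t)/7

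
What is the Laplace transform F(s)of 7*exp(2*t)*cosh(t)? 7*(s - 2)/((s - 2)^2-1)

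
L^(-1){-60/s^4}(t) -10 * t^3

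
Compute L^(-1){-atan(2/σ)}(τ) -sin(2*τ)/τ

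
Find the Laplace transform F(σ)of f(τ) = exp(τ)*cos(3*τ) (σ - 1)/((σ - 1)^2+9)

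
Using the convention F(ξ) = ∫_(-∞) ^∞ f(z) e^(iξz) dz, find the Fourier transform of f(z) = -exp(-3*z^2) -sqrt(3)*sqrt(pi)*exp(-ξ^2/12) /3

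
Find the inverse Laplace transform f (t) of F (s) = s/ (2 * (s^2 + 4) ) cos (2 * t) /2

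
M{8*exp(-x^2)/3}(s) 4*gamma(s/2)/3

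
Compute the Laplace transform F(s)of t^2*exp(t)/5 2/(5*(s - 1)^3)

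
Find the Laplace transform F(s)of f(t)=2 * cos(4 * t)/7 2 * s/(7 * (s^2 + 16))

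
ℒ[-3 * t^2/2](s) -3/s^3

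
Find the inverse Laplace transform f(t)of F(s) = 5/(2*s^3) 5*t^2/4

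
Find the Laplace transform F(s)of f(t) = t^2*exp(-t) 2/(s + 1)^3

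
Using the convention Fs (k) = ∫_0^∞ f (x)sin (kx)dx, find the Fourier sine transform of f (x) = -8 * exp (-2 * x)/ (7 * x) -8 * atan (k/2)/7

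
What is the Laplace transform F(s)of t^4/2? 12/s^5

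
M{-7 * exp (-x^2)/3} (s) -7 * gamma (s/2)/6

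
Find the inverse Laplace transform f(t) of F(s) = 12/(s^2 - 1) 12 * sinh(t) 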